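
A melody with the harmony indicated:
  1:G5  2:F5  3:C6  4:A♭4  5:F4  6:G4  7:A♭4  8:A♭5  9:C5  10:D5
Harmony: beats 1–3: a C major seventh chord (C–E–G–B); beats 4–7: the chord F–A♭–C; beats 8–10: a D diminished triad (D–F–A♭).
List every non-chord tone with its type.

F5 (beat 2) — escape tone; G4 (beat 6) — passing tone; C5 (beat 9) — appoggiatura.

The harmony at that moment is C major seventh chord (C, E, G, B); F5 is not a chord tone.
It is approached by step down from G5 and left by leap up to C6.
Step in, leap out — an escape tone.
The harmony at that moment is F minor triad (F, A♭, C); G4 is not a chord tone.
It is approached by step up from F4 and left by step up to A♭4.
Step in, step out in the same direction — a passing tone.
The harmony at that moment is D diminished triad (D, F, A♭); C5 is not a chord tone.
It is approached by leap down from A♭5 and left by step up to D5.
Leap in, step out — an appoggiatura.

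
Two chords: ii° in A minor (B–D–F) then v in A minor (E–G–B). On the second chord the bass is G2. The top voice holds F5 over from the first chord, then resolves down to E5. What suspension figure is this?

At the second chord the bass is G2. The suspended F5 lies a seventh above the bass; after resolving down by step to E5, the interval above the bass becomes a sixth.
Suspension figures are named by those two intervals: 7–6.

7–6 suspension.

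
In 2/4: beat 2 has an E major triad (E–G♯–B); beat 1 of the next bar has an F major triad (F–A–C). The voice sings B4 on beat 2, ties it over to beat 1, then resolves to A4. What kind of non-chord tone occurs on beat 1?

Suspension.

The harmony at that moment is F major triad (F, A, C); B4 is not a chord tone.
It is held over (the same pitch as the preceding B4) and left by step down to A4.
Held over from the previous chord and resolving down by step — a suspension.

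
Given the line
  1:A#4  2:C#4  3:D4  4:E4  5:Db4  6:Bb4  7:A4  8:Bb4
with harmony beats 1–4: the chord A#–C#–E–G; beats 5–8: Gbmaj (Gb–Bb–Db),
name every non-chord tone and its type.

D4 (beat 3) — passing tone; A4 (beat 7) — neighbor tone.

The harmony at that moment is A# diminished seventh chord (A#, C#, E, G); D4 is not a chord tone.
It is approached by step up from C#4 and left by step up to E4.
Step in, step out in the same direction — a passing tone.
The harmony at that moment is Gb major triad (Gb, Bb, Db); A4 is not a chord tone.
It is approached by step down from Bb4 and left by step up to Bb4.
Step away and step back to the same note — a neighbor tone (lower neighbor).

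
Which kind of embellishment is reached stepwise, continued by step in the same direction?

Passing tone.

Approach: by step. Departure: by step, continuing in the same direction.
Stepwise on both sides with no change of direction means the note fills in the space between two different chord tones — a passing tone. (Had it turned back to its starting note it would be a neighbor tone instead.)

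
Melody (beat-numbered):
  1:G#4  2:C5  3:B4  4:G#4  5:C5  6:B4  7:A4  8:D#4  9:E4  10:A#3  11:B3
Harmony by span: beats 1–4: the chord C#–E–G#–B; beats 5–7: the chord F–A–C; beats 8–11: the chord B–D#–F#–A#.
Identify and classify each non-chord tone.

The harmony at that moment is C# minor seventh chord (C#, E, G#, B); C5 is not a chord tone.
It is approached by leap up from G#4 and left by step down to B4.
Leap in, step out — an appoggiatura.
The harmony at that moment is F major triad (F, A, C); B4 is not a chord tone.
It is approached by step down from C5 and left by step down to A4.
Step in, step out in the same direction — a passing tone.
The harmony at that moment is B major seventh chord (B, D#, F#, A#); E4 is not a chord tone.
It is approached by step up from D#4 and left by leap down to A#3.
Step in, leap out — an escape tone.

C5 (beat 2) — appoggiatura; B4 (beat 6) — passing tone; E4 (beat 9) — escape tone.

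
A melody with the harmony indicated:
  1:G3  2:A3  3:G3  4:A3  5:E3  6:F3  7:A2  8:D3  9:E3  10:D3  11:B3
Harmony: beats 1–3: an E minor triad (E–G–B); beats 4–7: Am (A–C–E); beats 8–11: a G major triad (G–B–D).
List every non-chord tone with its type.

A3 (beat 2) — neighbor tone; F3 (beat 6) — escape tone; E3 (beat 9) — neighbor tone.

The harmony at that moment is E minor triad (E, G, B); A3 is not a chord tone.
It is approached by step up from G3 and left by step down to G3.
Step away and step back to the same note — a neighbor tone (upper neighbor).
The harmony at that moment is A minor triad (A, C, E); F3 is not a chord tone.
It is approached by step up from E3 and left by leap down to A2.
Step in, leap out — an escape tone.
The harmony at that moment is G major triad (G, B, D); E3 is not a chord tone.
It is approached by step up from D3 and left by step down to D3.
Step away and step back to the same note — a neighbor tone (upper neighbor).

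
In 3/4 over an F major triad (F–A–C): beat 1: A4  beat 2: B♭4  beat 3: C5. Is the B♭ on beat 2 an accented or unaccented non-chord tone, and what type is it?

The harmony at that moment is F major triad (F, A, C); B♭4 is not a chord tone.
It is approached by step up from A4 and left by step up to C5.
Step in, step out in the same direction — a passing tone.
It falls on a weak beat, so it is unaccented.

Unaccented passing tone.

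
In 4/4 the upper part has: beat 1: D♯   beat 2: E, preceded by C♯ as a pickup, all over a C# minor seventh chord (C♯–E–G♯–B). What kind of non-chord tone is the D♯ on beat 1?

The harmony at that moment is C♯ minor seventh chord (C♯, E, G♯, B); D♯ is not a chord tone.
It is approached by step up from C♯ and left by step up to E.
Step in, step out in the same direction — a passing tone.

Passing tone.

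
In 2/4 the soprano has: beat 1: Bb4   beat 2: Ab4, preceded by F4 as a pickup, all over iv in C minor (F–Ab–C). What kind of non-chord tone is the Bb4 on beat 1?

The harmony at that moment is F minor triad (F, Ab, C); Bb4 is not a chord tone.
It is approached by leap up from F4 and left by step down to Ab4.
Leap in, step out, metrically accented — an appoggiatura.

Appoggiatura.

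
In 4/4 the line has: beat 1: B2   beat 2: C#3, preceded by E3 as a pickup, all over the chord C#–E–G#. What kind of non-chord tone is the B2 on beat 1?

The harmony at that moment is C# minor triad (C#, E, G#); B2 is not a chord tone.
It is approached by leap down from E3 and left by step up to C#3.
Leap in, step out, metrically accented — an appoggiatura.

Appoggiatura.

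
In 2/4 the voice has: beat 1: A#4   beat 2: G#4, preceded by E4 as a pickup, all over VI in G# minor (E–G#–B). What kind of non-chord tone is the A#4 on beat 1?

Appoggiatura.

The harmony at that moment is E major triad (E, G#, B); A#4 is not a chord tone.
It is approached by leap up from E4 and left by step down to G#4.
Leap in, step out, metrically accented — an appoggiatura.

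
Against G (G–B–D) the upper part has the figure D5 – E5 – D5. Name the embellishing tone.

E5 is a neighbor tone.

The harmony at that moment is G major triad (G, B, D); E5 is not a chord tone.
It is approached by step up from D5 and left by step down to D5.
Step away and step back to the same note — a neighbor tone (upper neighbor).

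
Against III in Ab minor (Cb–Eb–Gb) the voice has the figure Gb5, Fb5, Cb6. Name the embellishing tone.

The harmony at that moment is Cb major triad (Cb, Eb, Gb); Fb5 is not a chord tone.
It is approached by step down from Gb5 and left by leap up to Cb6.
Step in, leap out — an escape tone.

Fb5 is an escape tone.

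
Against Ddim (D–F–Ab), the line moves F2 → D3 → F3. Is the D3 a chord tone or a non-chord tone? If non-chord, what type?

Chord tone (the root of D diminished triad).

D diminished triad contains D, F, Ab; D is the root, so it is a chord tone.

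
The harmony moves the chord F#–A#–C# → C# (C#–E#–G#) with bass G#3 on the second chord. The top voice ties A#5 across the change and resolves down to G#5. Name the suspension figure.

At the second chord the bass is G#3. The suspended A#5 lies a ninth above the bass; after resolving down by step to G#5, the interval above the bass becomes an octave.
Suspension figures are named by those two intervals: 9–8.

9–8 suspension.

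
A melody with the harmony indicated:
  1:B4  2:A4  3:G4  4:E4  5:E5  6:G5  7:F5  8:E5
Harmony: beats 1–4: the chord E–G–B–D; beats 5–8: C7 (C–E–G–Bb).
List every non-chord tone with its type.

A4 (beat 2) — passing tone; F5 (beat 7) — passing tone.

The harmony at that moment is E minor seventh chord (E, G, B, D); A4 is not a chord tone.
It is approached by step down from B4 and left by step down to G4.
Step in, step out in the same direction — a passing tone.
The harmony at that moment is C dominant seventh chord (C, E, G, Bb); F5 is not a chord tone.
It is approached by step down from G5 and left by step down to E5.
Step in, step out in the same direction — a passing tone.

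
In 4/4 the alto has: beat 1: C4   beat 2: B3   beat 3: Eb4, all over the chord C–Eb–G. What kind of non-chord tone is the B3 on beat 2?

Escape tone.

The harmony at that moment is C minor triad (C, Eb, G); B3 is not a chord tone.
It is approached by step down from C4 and left by leap up to Eb4.
Step in, leap out, on a weak beat — an escape tone.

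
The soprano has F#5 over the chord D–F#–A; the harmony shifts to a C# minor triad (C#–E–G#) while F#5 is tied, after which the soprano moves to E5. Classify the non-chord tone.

The harmony at that moment is C# minor triad (C#, E, G#); F#5 is not a chord tone.
It is held over (the same pitch as the preceding F#5) and left by step down to E5.
Held over from the previous chord and resolving down by step — a suspension.

F#5 is a suspension.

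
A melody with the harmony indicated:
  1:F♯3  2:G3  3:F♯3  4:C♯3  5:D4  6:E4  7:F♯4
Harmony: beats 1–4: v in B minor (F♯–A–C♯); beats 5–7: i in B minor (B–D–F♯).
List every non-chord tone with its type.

G3 (beat 2) — neighbor tone; E4 (beat 6) — passing tone.

The harmony at that moment is F♯ minor triad (F♯, A, C♯); G3 is not a chord tone.
It is approached by step up from F♯3 and left by step down to F♯3.
Step away and step back to the same note — a neighbor tone (upper neighbor).
The harmony at that moment is B minor triad (B, D, F♯); E4 is not a chord tone.
It is approached by step up from D4 and left by step up to F♯4.
Step in, step out in the same direction — a passing tone.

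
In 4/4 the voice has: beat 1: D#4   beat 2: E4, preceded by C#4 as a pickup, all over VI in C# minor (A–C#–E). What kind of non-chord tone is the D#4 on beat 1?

Passing tone.

The harmony at that moment is A major triad (A, C#, E); D#4 is not a chord tone.
It is approached by step up from C#4 and left by step up to E4.
Step in, step out in the same direction — a passing tone.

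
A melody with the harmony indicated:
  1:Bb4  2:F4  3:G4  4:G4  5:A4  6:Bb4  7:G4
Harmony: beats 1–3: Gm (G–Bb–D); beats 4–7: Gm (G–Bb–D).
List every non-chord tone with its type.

The harmony at that moment is G minor triad (G, Bb, D); F4 is not a chord tone.
It is approached by leap down from Bb4 and left by step up to G4.
Leap in, step out — an appoggiatura.
The harmony at that moment is G minor triad (G, Bb, D); A4 is not a chord tone.
It is approached by step up from G4 and left by step up to Bb4.
Step in, step out in the same direction — a passing tone.

F4 (beat 2) — appoggiatura; A4 (beat 5) — passing tone.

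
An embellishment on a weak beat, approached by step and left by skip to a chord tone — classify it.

Approach: by step. Departure: by leap. Metric position: weak.
Step in, leap out, from a weak position — an escape tone (échappée). (It is the mirror image of the appoggiatura, which leaps in and steps out on a strong beat.)

Escape tone.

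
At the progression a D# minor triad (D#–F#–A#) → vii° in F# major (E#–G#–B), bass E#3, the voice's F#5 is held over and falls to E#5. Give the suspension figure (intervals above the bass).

9–8 suspension.

At the second chord the bass is E#3. The suspended F#5 lies a ninth above the bass; after resolving down by step to E#5, the interval above the bass becomes an octave.
Suspension figures are named by those two intervals: 9–8.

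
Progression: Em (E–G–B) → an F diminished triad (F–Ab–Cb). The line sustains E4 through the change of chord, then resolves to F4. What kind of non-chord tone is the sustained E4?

E4 is a retardation.

The harmony at that moment is F diminished triad (F, Ab, Cb); E4 is not a chord tone.
It is held over (the same pitch as the preceding E4) and left by step up to F4.
Held over from the previous chord and resolving up by step — a retardation.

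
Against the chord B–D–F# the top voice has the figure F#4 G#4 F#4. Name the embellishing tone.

G#4 is a neighbor tone.

The harmony at that moment is B minor triad (B, D, F#); G#4 is not a chord tone.
It is approached by step up from F#4 and left by step down to F#4.
Step away and step back to the same note — a neighbor tone (upper neighbor).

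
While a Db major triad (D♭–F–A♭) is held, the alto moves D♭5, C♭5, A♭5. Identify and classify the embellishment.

The harmony at that moment is D♭ major triad (D♭, F, A♭); C♭5 is not a chord tone.
It is approached by step down from D♭5 and left by leap up to A♭5.
Step in, leap out — an escape tone.

C♭5 is an escape tone.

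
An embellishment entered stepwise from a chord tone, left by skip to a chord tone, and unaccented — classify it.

Approach: by step. Departure: by leap. Metric position: weak.
Step in, leap out, from a weak position — an escape tone (échappée). (It is the mirror image of the appoggiatura, which leaps in and steps out on a strong beat.)

Escape tone.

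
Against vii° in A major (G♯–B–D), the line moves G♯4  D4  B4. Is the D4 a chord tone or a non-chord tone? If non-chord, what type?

Chord tone (the fifth of G# diminished triad).

G# diminished triad contains G♯, B, D; D is the fifth, so it is a chord tone.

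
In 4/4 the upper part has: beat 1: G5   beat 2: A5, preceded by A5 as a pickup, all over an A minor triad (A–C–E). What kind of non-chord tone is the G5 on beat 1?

The harmony at that moment is A minor triad (A, C, E); G5 is not a chord tone.
It is approached by step down from A5 and left by step up to A5.
Step away and step back to the same note — a neighbor tone (lower neighbor).

Lower neighbor tone.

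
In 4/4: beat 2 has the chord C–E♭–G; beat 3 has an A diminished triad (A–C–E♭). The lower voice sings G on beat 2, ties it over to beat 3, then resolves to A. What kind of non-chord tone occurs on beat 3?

Retardation.

The harmony at that moment is A diminished triad (A, C, E♭); G is not a chord tone.
It is held over (the same pitch as the preceding G) and left by step up to A.
Held over from the previous chord and resolving up by step — a retardation.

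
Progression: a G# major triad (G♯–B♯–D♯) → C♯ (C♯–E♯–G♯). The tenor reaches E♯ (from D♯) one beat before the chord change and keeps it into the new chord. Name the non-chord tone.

E♯ is an anticipation.

The harmony at that moment is G♯ major triad (G♯, B♯, D♯); E♯ is not a chord tone.
It is approached by step up from D♯ and then sustained as the same pitch into the next harmony.
Arriving early and becoming a chord tone when the harmony changes — an anticipation.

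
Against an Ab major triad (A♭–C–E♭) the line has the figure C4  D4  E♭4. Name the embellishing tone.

The harmony at that moment is A♭ major triad (A♭, C, E♭); D4 is not a chord tone.
It is approached by step up from C4 and left by step up to E♭4.
Step in, step out in the same direction — a passing tone.

D4 is a passing tone.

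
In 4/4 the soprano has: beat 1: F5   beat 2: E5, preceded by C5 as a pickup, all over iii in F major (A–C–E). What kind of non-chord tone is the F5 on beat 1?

The harmony at that moment is A minor triad (A, C, E); F5 is not a chord tone.
It is approached by leap up from C5 and left by step down to E5.
Leap in, step out, metrically accented — an appoggiatura.

Appoggiatura.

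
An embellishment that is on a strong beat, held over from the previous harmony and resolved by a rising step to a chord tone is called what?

Approach: by preparation — the pitch is first a chord tone, then held (tied or repeated) while the harmony changes under it. Departure: up by step. Metric position: strong.
A prepared dissonance that resolves upward by step — a retardation. (The same figure resolving downward would be a suspension.)

Retardation.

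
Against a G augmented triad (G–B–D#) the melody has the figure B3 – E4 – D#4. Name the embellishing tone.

The harmony at that moment is G augmented triad (G, B, D#); E4 is not a chord tone.
It is approached by leap up from B3 and left by step down to D#4.
Leap in, step out — an appoggiatura.

E4 is an appoggiatura.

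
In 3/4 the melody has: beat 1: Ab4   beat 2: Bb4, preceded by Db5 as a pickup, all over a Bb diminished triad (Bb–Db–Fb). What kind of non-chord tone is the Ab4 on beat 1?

Appoggiatura.

The harmony at that moment is Bb diminished triad (Bb, Db, Fb); Ab4 is not a chord tone.
It is approached by leap down from Db5 and left by step up to Bb4.
Leap in, step out, metrically accented — an appoggiatura.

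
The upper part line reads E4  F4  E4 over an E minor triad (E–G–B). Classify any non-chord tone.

The harmony at that moment is E minor triad (E, G, B); F4 is not a chord tone.
It is approached by step up from E4 and left by step down to E4.
Step away and step back to the same note — a neighbor tone (upper neighbor).

F4 is a neighbor tone.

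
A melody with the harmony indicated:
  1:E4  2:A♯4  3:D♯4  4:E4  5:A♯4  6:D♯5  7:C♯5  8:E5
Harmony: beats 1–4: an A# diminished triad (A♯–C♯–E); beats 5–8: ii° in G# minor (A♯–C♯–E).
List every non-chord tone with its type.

The harmony at that moment is A♯ diminished triad (A♯, C♯, E); D♯4 is not a chord tone.
It is approached by leap down from A♯4 and left by step up to E4.
Leap in, step out — an appoggiatura.
The harmony at that moment is A♯ diminished triad (A♯, C♯, E); D♯5 is not a chord tone.
It is approached by leap up from A♯4 and left by step down to C♯5.
Leap in, step out — an appoggiatura.

D♯4 (beat 3) — appoggiatura; D♯5 (beat 6) — appoggiatura.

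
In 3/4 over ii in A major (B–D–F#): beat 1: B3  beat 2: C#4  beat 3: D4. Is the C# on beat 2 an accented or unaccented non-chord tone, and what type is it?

The harmony at that moment is B minor triad (B, D, F#); C#4 is not a chord tone.
It is approached by step up from B3 and left by step up to D4.
Step in, step out in the same direction — a passing tone.
It falls on a weak beat, so it is unaccented.

Unaccented passing tone.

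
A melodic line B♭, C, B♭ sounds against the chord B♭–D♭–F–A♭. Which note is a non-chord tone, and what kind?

The harmony at that moment is B♭ minor seventh chord (B♭, D♭, F, A♭); C is not a chord tone.
It is approached by step up from B♭ and left by step down to B♭.
Step away and step back to the same note — a neighbor tone (upper neighbor).

C is a neighbor tone.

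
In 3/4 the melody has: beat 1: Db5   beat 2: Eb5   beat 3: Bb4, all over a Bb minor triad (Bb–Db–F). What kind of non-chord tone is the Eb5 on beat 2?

The harmony at that moment is Bb minor triad (Bb, Db, F); Eb5 is not a chord tone.
It is approached by step up from Db5 and left by leap down to Bb4.
Step in, leap out, on a weak beat — an escape tone.

Escape tone.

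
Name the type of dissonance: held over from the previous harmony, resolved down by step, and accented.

Suspension.

Approach: by preparation — the pitch is first a chord tone, then held (tied or repeated) while the harmony changes under it. Departure: down by step. Metric position: strong.
A prepared dissonance that resolves downward by step — a suspension. (The same figure resolving upward would be a retardation.)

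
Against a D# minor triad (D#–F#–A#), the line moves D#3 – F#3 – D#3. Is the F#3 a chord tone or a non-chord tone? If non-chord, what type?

D# minor triad contains D#, F#, A#; F# is the third, so it is a chord tone.

Chord tone (the third of D# minor triad).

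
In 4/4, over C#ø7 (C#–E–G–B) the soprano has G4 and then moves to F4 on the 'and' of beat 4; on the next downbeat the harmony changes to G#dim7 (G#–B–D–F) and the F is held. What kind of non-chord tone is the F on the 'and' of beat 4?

The harmony at that moment is C# half-diminished seventh chord (C#, E, G, B); F4 is not a chord tone.
It is approached by step down from G4 and then sustained as the same pitch into the next harmony.
Arriving early and becoming a chord tone when the harmony changes — an anticipation.

Anticipation.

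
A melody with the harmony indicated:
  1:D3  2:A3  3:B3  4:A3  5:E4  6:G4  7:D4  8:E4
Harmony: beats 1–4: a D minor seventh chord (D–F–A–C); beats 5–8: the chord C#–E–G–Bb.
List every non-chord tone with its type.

B3 (beat 3) — neighbor tone; D4 (beat 7) — appoggiatura.

The harmony at that moment is D minor seventh chord (D, F, A, C); B3 is not a chord tone.
It is approached by step up from A3 and left by step down to A3.
Step away and step back to the same note — a neighbor tone (upper neighbor).
The harmony at that moment is C# diminished seventh chord (C#, E, G, Bb); D4 is not a chord tone.
It is approached by leap down from G4 and left by step up to E4.
Leap in, step out — an appoggiatura.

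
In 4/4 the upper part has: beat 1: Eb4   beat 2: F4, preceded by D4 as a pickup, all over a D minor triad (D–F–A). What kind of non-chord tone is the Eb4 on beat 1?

Passing tone.

The harmony at that moment is D minor triad (D, F, A); Eb4 is not a chord tone.
It is approached by step up from D4 and left by step up to F4.
Step in, step out in the same direction — a passing tone.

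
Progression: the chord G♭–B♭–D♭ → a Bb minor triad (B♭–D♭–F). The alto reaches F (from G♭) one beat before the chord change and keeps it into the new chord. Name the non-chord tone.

The harmony at that moment is G♭ major triad (G♭, B♭, D♭); F is not a chord tone.
It is approached by step down from G♭ and then sustained as the same pitch into the next harmony.
Arriving early and becoming a chord tone when the harmony changes — an anticipation.

F is an anticipation.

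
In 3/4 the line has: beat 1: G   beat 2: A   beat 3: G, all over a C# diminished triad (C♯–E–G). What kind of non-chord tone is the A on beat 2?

The harmony at that moment is C♯ diminished triad (C♯, E, G); A is not a chord tone.
It is approached by step up from G and left by step down to G.
Step away and step back to the same note — a neighbor tone (upper neighbor).

Upper neighbor tone.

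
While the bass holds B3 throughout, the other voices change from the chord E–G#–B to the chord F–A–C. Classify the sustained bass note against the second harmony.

Pedal tone (pedal point).

The harmony at that moment is F major triad (F, A, C); B3 is not a chord tone.
It is held over (the same pitch as the preceding B3) and then sustained as the same pitch into the next harmony.
Sustained through a change of harmony — a pedal tone.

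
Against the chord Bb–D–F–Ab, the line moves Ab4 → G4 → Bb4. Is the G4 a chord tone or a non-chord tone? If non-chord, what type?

Non-chord tone — an escape tone.

The harmony at that moment is Bb dominant seventh chord (Bb, D, F, Ab); G4 is not a chord tone.
It is approached by step down from Ab4 and left by leap up to Bb4.
Step in, leap out — an escape tone.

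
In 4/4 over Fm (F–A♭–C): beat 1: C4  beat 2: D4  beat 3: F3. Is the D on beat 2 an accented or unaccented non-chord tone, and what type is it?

The harmony at that moment is F minor triad (F, A♭, C); D4 is not a chord tone.
It is approached by step up from C4 and left by leap down to F3.
Step in, leap out — an escape tone.
It falls on a weak beat, so it is unaccented.

Unaccented escape tone.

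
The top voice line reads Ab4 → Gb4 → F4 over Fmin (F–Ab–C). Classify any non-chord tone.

The harmony at that moment is F minor triad (F, Ab, C); Gb4 is not a chord tone.
It is approached by step down from Ab4 and left by step down to F4.
Step in, step out in the same direction — a passing tone.

Gb4 is a passing tone.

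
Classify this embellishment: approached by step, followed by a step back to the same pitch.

Neighbor tone.

Approach: by step. Departure: by step in the opposite direction, back to the starting pitch.
Stepwise on both sides but reversing to return to the same chord tone — a neighbor tone. (Had it continued onward in the same direction it would be a passing tone instead.)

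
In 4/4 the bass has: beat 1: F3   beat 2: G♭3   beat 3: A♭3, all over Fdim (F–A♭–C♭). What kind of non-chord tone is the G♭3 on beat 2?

The harmony at that moment is F diminished triad (F, A♭, C♭); G♭3 is not a chord tone.
It is approached by step up from F3 and left by step up to A♭3.
Step in, step out in the same direction — a passing tone.

Passing tone.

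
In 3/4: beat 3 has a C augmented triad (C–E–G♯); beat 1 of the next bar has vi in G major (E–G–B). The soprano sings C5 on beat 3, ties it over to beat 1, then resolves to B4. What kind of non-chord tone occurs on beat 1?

The harmony at that moment is E minor triad (E, G, B); C5 is not a chord tone.
It is held over (the same pitch as the preceding C5) and left by step down to B4.
Held over from the previous chord and resolving down by step — a suspension.

Suspension.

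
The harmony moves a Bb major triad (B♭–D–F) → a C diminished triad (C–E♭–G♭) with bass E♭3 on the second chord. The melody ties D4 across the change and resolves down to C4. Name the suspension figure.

7–6 suspension.

At the second chord the bass is E♭3. The suspended D4 lies a seventh above the bass; after resolving down by step to C4, the interval above the bass becomes a sixth.
Suspension figures are named by those two intervals: 7–6.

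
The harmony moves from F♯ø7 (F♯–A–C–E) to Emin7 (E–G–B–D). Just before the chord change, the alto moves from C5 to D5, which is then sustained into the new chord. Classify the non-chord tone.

The harmony at that moment is F♯ half-diminished seventh chord (F♯, A, C, E); D5 is not a chord tone.
It is approached by step up from C5 and then sustained as the same pitch into the next harmony.
Arriving early and becoming a chord tone when the harmony changes — an anticipation.

D5 is an anticipation.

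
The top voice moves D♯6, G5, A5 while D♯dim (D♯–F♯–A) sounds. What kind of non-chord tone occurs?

G5 is an appoggiatura.

The harmony at that moment is D♯ diminished triad (D♯, F♯, A); G5 is not a chord tone.
It is approached by leap down from D♯6 and left by step up to A5.
Leap in, step out — an appoggiatura.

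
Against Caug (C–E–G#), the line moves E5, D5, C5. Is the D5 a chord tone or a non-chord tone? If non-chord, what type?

The harmony at that moment is C augmented triad (C, E, G#); D5 is not a chord tone.
It is approached by step down from E5 and left by step down to C5.
Step in, step out in the same direction — a passing tone.

Non-chord tone — a passing tone.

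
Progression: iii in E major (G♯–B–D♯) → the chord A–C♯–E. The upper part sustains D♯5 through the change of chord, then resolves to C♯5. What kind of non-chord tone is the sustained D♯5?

D♯5 is a suspension.

The harmony at that moment is A major triad (A, C♯, E); D♯5 is not a chord tone.
It is held over (the same pitch as the preceding D♯5) and left by step down to C♯5.
Held over from the previous chord and resolving down by step — a suspension.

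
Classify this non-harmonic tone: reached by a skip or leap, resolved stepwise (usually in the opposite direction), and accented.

Approach: by leap. Departure: by step. Metric position: strong.
Leap in, step out, in a metrically strong position — an appoggiatura. (It is the mirror image of the escape tone, which steps in and leaps out from a weak position.)

Appoggiatura.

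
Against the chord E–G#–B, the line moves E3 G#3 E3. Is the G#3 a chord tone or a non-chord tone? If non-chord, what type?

E major triad contains E, G#, B; G# is the third, so it is a chord tone.

Chord tone (the third of E major triad).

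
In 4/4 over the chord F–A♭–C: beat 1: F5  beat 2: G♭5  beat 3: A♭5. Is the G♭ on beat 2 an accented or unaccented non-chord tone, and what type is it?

The harmony at that moment is F minor triad (F, A♭, C); G♭5 is not a chord tone.
It is approached by step up from F5 and left by step up to A♭5.
Step in, step out in the same direction — a passing tone.
It falls on a weak beat, so it is unaccented.

Unaccented passing tone.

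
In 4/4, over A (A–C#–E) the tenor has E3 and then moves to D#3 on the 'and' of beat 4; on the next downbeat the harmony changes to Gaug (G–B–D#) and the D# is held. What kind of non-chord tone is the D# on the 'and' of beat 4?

The harmony at that moment is A major triad (A, C#, E); D#3 is not a chord tone.
It is approached by step down from E3 and then sustained as the same pitch into the next harmony.
Arriving early and becoming a chord tone when the harmony changes — an anticipation.

Anticipation.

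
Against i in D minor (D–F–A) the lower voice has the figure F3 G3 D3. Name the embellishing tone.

The harmony at that moment is D minor triad (D, F, A); G3 is not a chord tone.
It is approached by step up from F3 and left by leap down to D3.
Step in, leap out — an escape tone.

G3 is an escape tone.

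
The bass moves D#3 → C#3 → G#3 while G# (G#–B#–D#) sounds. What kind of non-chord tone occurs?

The harmony at that moment is G# major triad (G#, B#, D#); C#3 is not a chord tone.
It is approached by step down from D#3 and left by leap up to G#3.
Step in, leap out — an escape tone.

C#3 is an escape tone.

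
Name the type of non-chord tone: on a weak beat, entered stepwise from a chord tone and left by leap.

Escape tone.

Approach: by step. Departure: by leap. Metric position: weak.
Step in, leap out, from a weak position — an escape tone (échappée). (It is the mirror image of the appoggiatura, which leaps in and steps out on a strong beat.)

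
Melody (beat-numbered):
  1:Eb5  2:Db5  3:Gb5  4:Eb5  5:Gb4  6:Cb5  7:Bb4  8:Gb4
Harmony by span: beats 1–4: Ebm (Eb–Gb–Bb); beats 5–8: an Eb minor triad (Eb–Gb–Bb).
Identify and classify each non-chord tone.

The harmony at that moment is Eb minor triad (Eb, Gb, Bb); Db5 is not a chord tone.
It is approached by step down from Eb5 and left by leap up to Gb5.
Step in, leap out — an escape tone.
The harmony at that moment is Eb minor triad (Eb, Gb, Bb); Cb5 is not a chord tone.
It is approached by leap up from Gb4 and left by step down to Bb4.
Leap in, step out — an appoggiatura.

Db5 (beat 2) — escape tone; Cb5 (beat 6) — appoggiatura.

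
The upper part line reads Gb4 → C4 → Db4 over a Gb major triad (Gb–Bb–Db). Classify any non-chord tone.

C4 is an appoggiatura.

The harmony at that moment is Gb major triad (Gb, Bb, Db); C4 is not a chord tone.
It is approached by leap down from Gb4 and left by step up to Db4.
Leap in, step out — an appoggiatura.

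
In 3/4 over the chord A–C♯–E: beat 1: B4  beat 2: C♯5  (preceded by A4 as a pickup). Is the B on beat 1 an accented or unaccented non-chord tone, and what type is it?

Accented passing tone.

The harmony at that moment is A major triad (A, C♯, E); B4 is not a chord tone.
It is approached by step up from A4 and left by step up to C♯5.
Step in, step out in the same direction — a passing tone.
It falls on the downbeat, so it is accented.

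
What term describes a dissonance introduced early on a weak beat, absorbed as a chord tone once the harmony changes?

Anticipation.

Approach: ahead of the chord change (typically by step), so it is dissonant against the current harmony. Departure: none — the same pitch is restated or held and is a chord tone of the new harmony.
Dissonant first, consonant once the harmony catches up: the note simply arrives early — an anticipation. (The reverse timing, consonant first and dissonant after the change, would be a suspension or retardation.)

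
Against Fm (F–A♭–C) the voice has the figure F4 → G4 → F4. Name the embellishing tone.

G4 is a neighbor tone.

The harmony at that moment is F minor triad (F, A♭, C); G4 is not a chord tone.
It is approached by step up from F4 and left by step down to F4.
Step away and step back to the same note — a neighbor tone (upper neighbor).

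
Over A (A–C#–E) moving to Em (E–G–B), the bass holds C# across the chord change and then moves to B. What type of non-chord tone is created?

C# is a suspension.

The harmony at that moment is E minor triad (E, G, B); C# is not a chord tone.
It is held over (the same pitch as the preceding C#) and left by step down to B.
Held over from the previous chord and resolving down by step — a suspension.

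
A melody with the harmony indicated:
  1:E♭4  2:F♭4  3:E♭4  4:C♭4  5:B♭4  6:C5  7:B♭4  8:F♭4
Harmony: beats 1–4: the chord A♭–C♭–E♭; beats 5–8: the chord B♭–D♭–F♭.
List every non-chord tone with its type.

F♭4 (beat 2) — neighbor tone; C5 (beat 6) — neighbor tone.

The harmony at that moment is A♭ minor triad (A♭, C♭, E♭); F♭4 is not a chord tone.
It is approached by step up from E♭4 and left by step down to E♭4.
Step away and step back to the same note — a neighbor tone (upper neighbor).
The harmony at that moment is B♭ diminished triad (B♭, D♭, F♭); C5 is not a chord tone.
It is approached by step up from B♭4 and left by step down to B♭4.
Step away and step back to the same note — a neighbor tone (upper neighbor).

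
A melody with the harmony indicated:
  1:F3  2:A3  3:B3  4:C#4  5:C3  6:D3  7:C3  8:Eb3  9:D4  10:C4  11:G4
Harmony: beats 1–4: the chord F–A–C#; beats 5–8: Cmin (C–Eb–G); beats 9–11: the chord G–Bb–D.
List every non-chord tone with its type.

The harmony at that moment is F augmented triad (F, A, C#); B3 is not a chord tone.
It is approached by step up from A3 and left by step up to C#4.
Step in, step out in the same direction — a passing tone.
The harmony at that moment is C minor triad (C, Eb, G); D3 is not a chord tone.
It is approached by step up from C3 and left by step down to C3.
Step away and step back to the same note — a neighbor tone (upper neighbor).
The harmony at that moment is G minor triad (G, Bb, D); C4 is not a chord tone.
It is approached by step down from D4 and left by leap up to G4.
Step in, leap out — an escape tone.

B3 (beat 3) — passing tone; D3 (beat 6) — neighbor tone; C4 (beat 10) — escape tone.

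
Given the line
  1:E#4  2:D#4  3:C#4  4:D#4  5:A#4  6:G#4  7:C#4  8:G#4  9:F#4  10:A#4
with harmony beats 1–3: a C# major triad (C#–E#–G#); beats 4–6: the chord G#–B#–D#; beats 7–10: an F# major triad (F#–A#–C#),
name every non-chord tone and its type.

D#4 (beat 2) — passing tone; A#4 (beat 5) — appoggiatura; G#4 (beat 8) — appoggiatura.

The harmony at that moment is C# major triad (C#, E#, G#); D#4 is not a chord tone.
It is approached by step down from E#4 and left by step down to C#4.
Step in, step out in the same direction — a passing tone.
The harmony at that moment is G# major triad (G#, B#, D#); A#4 is not a chord tone.
It is approached by leap up from D#4 and left by step down to G#4.
Leap in, step out — an appoggiatura.
The harmony at that moment is F# major triad (F#, A#, C#); G#4 is not a chord tone.
It is approached by leap up from C#4 and left by step down to F#4.
Leap in, step out — an appoggiatura.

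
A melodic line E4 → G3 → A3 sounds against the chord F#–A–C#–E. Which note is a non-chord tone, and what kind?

G3 is an appoggiatura.

The harmony at that moment is F# minor seventh chord (F#, A, C#, E); G3 is not a chord tone.
It is approached by leap down from E4 and left by step up to A3.
Leap in, step out — an appoggiatura.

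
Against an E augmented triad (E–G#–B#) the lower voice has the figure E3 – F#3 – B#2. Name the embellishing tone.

The harmony at that moment is E augmented triad (E, G#, B#); F#3 is not a chord tone.
It is approached by step up from E3 and left by leap down to B#2.
Step in, leap out — an escape tone.

F#3 is an escape tone.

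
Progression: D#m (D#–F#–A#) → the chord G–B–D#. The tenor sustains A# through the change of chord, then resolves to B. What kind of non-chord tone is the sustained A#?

The harmony at that moment is G augmented triad (G, B, D#); A# is not a chord tone.
It is held over (the same pitch as the preceding A#) and left by step up to B.
Held over from the previous chord and resolving up by step — a retardation.

A# is a retardation.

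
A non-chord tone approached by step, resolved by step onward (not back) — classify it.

Approach: by step. Departure: by step, continuing in the same direction.
Stepwise on both sides with no change of direction means the note fills in the space between two different chord tones — a passing tone. (Had it turned back to its starting note it would be a neighbor tone instead.)

Passing tone.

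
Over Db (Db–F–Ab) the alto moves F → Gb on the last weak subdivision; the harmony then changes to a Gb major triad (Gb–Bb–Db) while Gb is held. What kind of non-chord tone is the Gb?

The harmony at that moment is Db major triad (Db, F, Ab); Gb is not a chord tone.
It is approached by step up from F and then sustained as the same pitch into the next harmony.
Arriving early and becoming a chord tone when the harmony changes — an anticipation.

Gb is an anticipation.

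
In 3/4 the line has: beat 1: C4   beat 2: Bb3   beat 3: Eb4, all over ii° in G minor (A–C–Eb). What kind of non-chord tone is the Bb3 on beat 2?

The harmony at that moment is A diminished triad (A, C, Eb); Bb3 is not a chord tone.
It is approached by step down from C4 and left by leap up to Eb4.
Step in, leap out, on a weak beat — an escape tone.

Escape tone.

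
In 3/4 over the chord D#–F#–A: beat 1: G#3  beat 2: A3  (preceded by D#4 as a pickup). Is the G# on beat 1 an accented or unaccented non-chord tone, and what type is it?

Accented appoggiatura.

The harmony at that moment is D# diminished triad (D#, F#, A); G#3 is not a chord tone.
It is approached by leap down from D#4 and left by step up to A3.
Leap in, step out — an appoggiatura.
It falls on the downbeat, so it is accented.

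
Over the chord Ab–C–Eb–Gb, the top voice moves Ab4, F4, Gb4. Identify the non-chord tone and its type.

The harmony at that moment is Ab dominant seventh chord (Ab, C, Eb, Gb); F4 is not a chord tone.
It is approached by leap down from Ab4 and left by step up to Gb4.
Leap in, step out — an appoggiatura.

F4 is an appoggiatura.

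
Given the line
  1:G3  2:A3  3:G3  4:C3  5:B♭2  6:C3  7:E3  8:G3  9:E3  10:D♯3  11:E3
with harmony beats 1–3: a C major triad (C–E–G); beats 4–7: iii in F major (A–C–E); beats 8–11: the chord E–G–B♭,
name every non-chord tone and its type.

A3 (beat 2) — neighbor tone; B♭2 (beat 5) — neighbor tone; D♯3 (beat 10) — neighbor tone.

The harmony at that moment is C major triad (C, E, G); A3 is not a chord tone.
It is approached by step up from G3 and left by step down to G3.
Step away and step back to the same note — a neighbor tone (upper neighbor).
The harmony at that moment is A minor triad (A, C, E); B♭2 is not a chord tone.
It is approached by step down from C3 and left by step up to C3.
Step away and step back to the same note — a neighbor tone (lower neighbor).
The harmony at that moment is E diminished triad (E, G, B♭); D♯3 is not a chord tone.
It is approached by step down from E3 and left by step up to E3.
Step away and step back to the same note — a neighbor tone (lower neighbor).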